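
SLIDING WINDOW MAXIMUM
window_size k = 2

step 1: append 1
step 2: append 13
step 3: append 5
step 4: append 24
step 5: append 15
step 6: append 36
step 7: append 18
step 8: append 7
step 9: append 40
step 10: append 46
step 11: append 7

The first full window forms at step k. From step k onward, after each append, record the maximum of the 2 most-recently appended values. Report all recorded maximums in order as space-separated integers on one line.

step 1: append 1 -> window=[1] (not full yet)
step 2: append 13 -> window=[1, 13] -> max=13
step 3: append 5 -> window=[13, 5] -> max=13
step 4: append 24 -> window=[5, 24] -> max=24
step 5: append 15 -> window=[24, 15] -> max=24
step 6: append 36 -> window=[15, 36] -> max=36
step 7: append 18 -> window=[36, 18] -> max=36
step 8: append 7 -> window=[18, 7] -> max=18
step 9: append 40 -> window=[7, 40] -> max=40
step 10: append 46 -> window=[40, 46] -> max=46
step 11: append 7 -> window=[46, 7] -> max=46

Answer: 13 13 24 24 36 36 18 40 46 46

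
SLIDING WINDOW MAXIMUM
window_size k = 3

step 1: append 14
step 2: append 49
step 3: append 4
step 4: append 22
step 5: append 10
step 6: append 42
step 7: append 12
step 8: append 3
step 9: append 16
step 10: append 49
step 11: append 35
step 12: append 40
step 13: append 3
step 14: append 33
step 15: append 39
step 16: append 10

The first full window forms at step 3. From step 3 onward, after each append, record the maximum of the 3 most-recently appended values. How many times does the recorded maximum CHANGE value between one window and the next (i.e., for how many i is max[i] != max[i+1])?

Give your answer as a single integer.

step 1: append 14 -> window=[14] (not full yet)
step 2: append 49 -> window=[14, 49] (not full yet)
step 3: append 4 -> window=[14, 49, 4] -> max=49
step 4: append 22 -> window=[49, 4, 22] -> max=49
step 5: append 10 -> window=[4, 22, 10] -> max=22
step 6: append 42 -> window=[22, 10, 42] -> max=42
step 7: append 12 -> window=[10, 42, 12] -> max=42
step 8: append 3 -> window=[42, 12, 3] -> max=42
step 9: append 16 -> window=[12, 3, 16] -> max=16
step 10: append 49 -> window=[3, 16, 49] -> max=49
step 11: append 35 -> window=[16, 49, 35] -> max=49
step 12: append 40 -> window=[49, 35, 40] -> max=49
step 13: append 3 -> window=[35, 40, 3] -> max=40
step 14: append 33 -> window=[40, 3, 33] -> max=40
step 15: append 39 -> window=[3, 33, 39] -> max=39
step 16: append 10 -> window=[33, 39, 10] -> max=39
Recorded maximums: 49 49 22 42 42 42 16 49 49 49 40 40 39 39
Changes between consecutive maximums: 6

Answer: 6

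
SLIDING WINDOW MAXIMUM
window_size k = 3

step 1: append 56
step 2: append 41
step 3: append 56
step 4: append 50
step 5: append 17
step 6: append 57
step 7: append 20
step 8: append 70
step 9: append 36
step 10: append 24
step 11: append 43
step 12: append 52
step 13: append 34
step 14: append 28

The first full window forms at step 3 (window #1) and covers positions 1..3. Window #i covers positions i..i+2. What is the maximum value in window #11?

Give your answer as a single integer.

Answer: 52

Derivation:
step 1: append 56 -> window=[56] (not full yet)
step 2: append 41 -> window=[56, 41] (not full yet)
step 3: append 56 -> window=[56, 41, 56] -> max=56
step 4: append 50 -> window=[41, 56, 50] -> max=56
step 5: append 17 -> window=[56, 50, 17] -> max=56
step 6: append 57 -> window=[50, 17, 57] -> max=57
step 7: append 20 -> window=[17, 57, 20] -> max=57
step 8: append 70 -> window=[57, 20, 70] -> max=70
step 9: append 36 -> window=[20, 70, 36] -> max=70
step 10: append 24 -> window=[70, 36, 24] -> max=70
step 11: append 43 -> window=[36, 24, 43] -> max=43
step 12: append 52 -> window=[24, 43, 52] -> max=52
step 13: append 34 -> window=[43, 52, 34] -> max=52
Window #11 max = 52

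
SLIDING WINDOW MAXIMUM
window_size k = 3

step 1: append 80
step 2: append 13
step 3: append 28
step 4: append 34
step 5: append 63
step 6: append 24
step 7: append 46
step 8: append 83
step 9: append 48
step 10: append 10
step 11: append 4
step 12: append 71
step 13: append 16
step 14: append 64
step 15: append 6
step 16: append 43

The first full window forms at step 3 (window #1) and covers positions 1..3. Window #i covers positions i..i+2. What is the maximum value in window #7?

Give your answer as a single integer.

Answer: 83

Derivation:
step 1: append 80 -> window=[80] (not full yet)
step 2: append 13 -> window=[80, 13] (not full yet)
step 3: append 28 -> window=[80, 13, 28] -> max=80
step 4: append 34 -> window=[13, 28, 34] -> max=34
step 5: append 63 -> window=[28, 34, 63] -> max=63
step 6: append 24 -> window=[34, 63, 24] -> max=63
step 7: append 46 -> window=[63, 24, 46] -> max=63
step 8: append 83 -> window=[24, 46, 83] -> max=83
step 9: append 48 -> window=[46, 83, 48] -> max=83
Window #7 max = 83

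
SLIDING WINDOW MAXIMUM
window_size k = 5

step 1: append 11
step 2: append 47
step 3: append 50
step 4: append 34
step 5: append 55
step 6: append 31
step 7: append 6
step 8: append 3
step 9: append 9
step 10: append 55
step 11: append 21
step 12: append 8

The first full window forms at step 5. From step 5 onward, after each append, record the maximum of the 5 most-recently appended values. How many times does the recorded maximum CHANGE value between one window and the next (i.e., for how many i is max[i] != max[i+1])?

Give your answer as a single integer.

Answer: 0

Derivation:
step 1: append 11 -> window=[11] (not full yet)
step 2: append 47 -> window=[11, 47] (not full yet)
step 3: append 50 -> window=[11, 47, 50] (not full yet)
step 4: append 34 -> window=[11, 47, 50, 34] (not full yet)
step 5: append 55 -> window=[11, 47, 50, 34, 55] -> max=55
step 6: append 31 -> window=[47, 50, 34, 55, 31] -> max=55
step 7: append 6 -> window=[50, 34, 55, 31, 6] -> max=55
step 8: append 3 -> window=[34, 55, 31, 6, 3] -> max=55
step 9: append 9 -> window=[55, 31, 6, 3, 9] -> max=55
step 10: append 55 -> window=[31, 6, 3, 9, 55] -> max=55
step 11: append 21 -> window=[6, 3, 9, 55, 21] -> max=55
step 12: append 8 -> window=[3, 9, 55, 21, 8] -> max=55
Recorded maximums: 55 55 55 55 55 55 55 55
Changes between consecutive maximums: 0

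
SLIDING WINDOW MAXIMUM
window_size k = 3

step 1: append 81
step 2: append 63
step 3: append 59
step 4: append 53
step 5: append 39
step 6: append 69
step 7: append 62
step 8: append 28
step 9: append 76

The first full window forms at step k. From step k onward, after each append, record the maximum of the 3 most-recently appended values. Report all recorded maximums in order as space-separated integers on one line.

Answer: 81 63 59 69 69 69 76

Derivation:
step 1: append 81 -> window=[81] (not full yet)
step 2: append 63 -> window=[81, 63] (not full yet)
step 3: append 59 -> window=[81, 63, 59] -> max=81
step 4: append 53 -> window=[63, 59, 53] -> max=63
step 5: append 39 -> window=[59, 53, 39] -> max=59
step 6: append 69 -> window=[53, 39, 69] -> max=69
step 7: append 62 -> window=[39, 69, 62] -> max=69
step 8: append 28 -> window=[69, 62, 28] -> max=69
step 9: append 76 -> window=[62, 28, 76] -> max=76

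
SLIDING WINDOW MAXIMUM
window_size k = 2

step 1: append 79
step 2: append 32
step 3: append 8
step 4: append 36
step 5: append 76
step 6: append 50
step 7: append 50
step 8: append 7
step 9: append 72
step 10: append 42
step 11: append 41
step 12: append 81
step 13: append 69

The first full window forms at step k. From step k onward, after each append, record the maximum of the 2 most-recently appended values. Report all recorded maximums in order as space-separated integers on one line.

Answer: 79 32 36 76 76 50 50 72 72 42 81 81

Derivation:
step 1: append 79 -> window=[79] (not full yet)
step 2: append 32 -> window=[79, 32] -> max=79
step 3: append 8 -> window=[32, 8] -> max=32
step 4: append 36 -> window=[8, 36] -> max=36
step 5: append 76 -> window=[36, 76] -> max=76
step 6: append 50 -> window=[76, 50] -> max=76
step 7: append 50 -> window=[50, 50] -> max=50
step 8: append 7 -> window=[50, 7] -> max=50
step 9: append 72 -> window=[7, 72] -> max=72
step 10: append 42 -> window=[72, 42] -> max=72
step 11: append 41 -> window=[42, 41] -> max=42
step 12: append 81 -> window=[41, 81] -> max=81
step 13: append 69 -> window=[81, 69] -> max=81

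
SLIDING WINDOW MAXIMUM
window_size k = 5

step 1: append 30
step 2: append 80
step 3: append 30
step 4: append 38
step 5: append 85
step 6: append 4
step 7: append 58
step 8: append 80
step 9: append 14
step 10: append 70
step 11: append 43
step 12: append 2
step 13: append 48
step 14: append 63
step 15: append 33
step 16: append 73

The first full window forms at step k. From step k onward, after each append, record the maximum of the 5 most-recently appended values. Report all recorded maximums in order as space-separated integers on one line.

Answer: 85 85 85 85 85 80 80 80 70 70 63 73

Derivation:
step 1: append 30 -> window=[30] (not full yet)
step 2: append 80 -> window=[30, 80] (not full yet)
step 3: append 30 -> window=[30, 80, 30] (not full yet)
step 4: append 38 -> window=[30, 80, 30, 38] (not full yet)
step 5: append 85 -> window=[30, 80, 30, 38, 85] -> max=85
step 6: append 4 -> window=[80, 30, 38, 85, 4] -> max=85
step 7: append 58 -> window=[30, 38, 85, 4, 58] -> max=85
step 8: append 80 -> window=[38, 85, 4, 58, 80] -> max=85
step 9: append 14 -> window=[85, 4, 58, 80, 14] -> max=85
step 10: append 70 -> window=[4, 58, 80, 14, 70] -> max=80
step 11: append 43 -> window=[58, 80, 14, 70, 43] -> max=80
step 12: append 2 -> window=[80, 14, 70, 43, 2] -> max=80
step 13: append 48 -> window=[14, 70, 43, 2, 48] -> max=70
step 14: append 63 -> window=[70, 43, 2, 48, 63] -> max=70
step 15: append 33 -> window=[43, 2, 48, 63, 33] -> max=63
step 16: append 73 -> window=[2, 48, 63, 33, 73] -> max=73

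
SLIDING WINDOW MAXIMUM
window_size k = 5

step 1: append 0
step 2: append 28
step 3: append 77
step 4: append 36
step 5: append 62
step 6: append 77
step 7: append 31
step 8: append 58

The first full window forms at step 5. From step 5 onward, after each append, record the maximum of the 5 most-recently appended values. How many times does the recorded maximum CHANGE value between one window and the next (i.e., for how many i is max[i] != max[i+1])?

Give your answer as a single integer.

step 1: append 0 -> window=[0] (not full yet)
step 2: append 28 -> window=[0, 28] (not full yet)
step 3: append 77 -> window=[0, 28, 77] (not full yet)
step 4: append 36 -> window=[0, 28, 77, 36] (not full yet)
step 5: append 62 -> window=[0, 28, 77, 36, 62] -> max=77
step 6: append 77 -> window=[28, 77, 36, 62, 77] -> max=77
step 7: append 31 -> window=[77, 36, 62, 77, 31] -> max=77
step 8: append 58 -> window=[36, 62, 77, 31, 58] -> max=77
Recorded maximums: 77 77 77 77
Changes between consecutive maximums: 0

Answer: 0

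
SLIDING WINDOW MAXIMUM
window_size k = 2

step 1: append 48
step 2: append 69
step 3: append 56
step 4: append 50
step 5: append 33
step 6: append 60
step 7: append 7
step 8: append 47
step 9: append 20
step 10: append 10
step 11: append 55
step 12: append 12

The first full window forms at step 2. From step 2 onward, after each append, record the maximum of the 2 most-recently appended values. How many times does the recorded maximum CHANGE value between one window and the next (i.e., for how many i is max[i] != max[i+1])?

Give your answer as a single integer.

Answer: 6

Derivation:
step 1: append 48 -> window=[48] (not full yet)
step 2: append 69 -> window=[48, 69] -> max=69
step 3: append 56 -> window=[69, 56] -> max=69
step 4: append 50 -> window=[56, 50] -> max=56
step 5: append 33 -> window=[50, 33] -> max=50
step 6: append 60 -> window=[33, 60] -> max=60
step 7: append 7 -> window=[60, 7] -> max=60
step 8: append 47 -> window=[7, 47] -> max=47
step 9: append 20 -> window=[47, 20] -> max=47
step 10: append 10 -> window=[20, 10] -> max=20
step 11: append 55 -> window=[10, 55] -> max=55
step 12: append 12 -> window=[55, 12] -> max=55
Recorded maximums: 69 69 56 50 60 60 47 47 20 55 55
Changes between consecutive maximums: 6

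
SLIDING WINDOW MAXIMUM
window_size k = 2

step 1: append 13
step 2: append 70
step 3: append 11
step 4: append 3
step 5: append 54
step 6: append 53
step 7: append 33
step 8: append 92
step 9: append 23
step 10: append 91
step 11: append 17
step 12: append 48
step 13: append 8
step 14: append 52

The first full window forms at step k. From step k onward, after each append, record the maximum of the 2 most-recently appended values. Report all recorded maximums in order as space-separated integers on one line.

Answer: 70 70 11 54 54 53 92 92 91 91 48 48 52

Derivation:
step 1: append 13 -> window=[13] (not full yet)
step 2: append 70 -> window=[13, 70] -> max=70
step 3: append 11 -> window=[70, 11] -> max=70
step 4: append 3 -> window=[11, 3] -> max=11
step 5: append 54 -> window=[3, 54] -> max=54
step 6: append 53 -> window=[54, 53] -> max=54
step 7: append 33 -> window=[53, 33] -> max=53
step 8: append 92 -> window=[33, 92] -> max=92
step 9: append 23 -> window=[92, 23] -> max=92
step 10: append 91 -> window=[23, 91] -> max=91
step 11: append 17 -> window=[91, 17] -> max=91
step 12: append 48 -> window=[17, 48] -> max=48
step 13: append 8 -> window=[48, 8] -> max=48
step 14: append 52 -> window=[8, 52] -> max=52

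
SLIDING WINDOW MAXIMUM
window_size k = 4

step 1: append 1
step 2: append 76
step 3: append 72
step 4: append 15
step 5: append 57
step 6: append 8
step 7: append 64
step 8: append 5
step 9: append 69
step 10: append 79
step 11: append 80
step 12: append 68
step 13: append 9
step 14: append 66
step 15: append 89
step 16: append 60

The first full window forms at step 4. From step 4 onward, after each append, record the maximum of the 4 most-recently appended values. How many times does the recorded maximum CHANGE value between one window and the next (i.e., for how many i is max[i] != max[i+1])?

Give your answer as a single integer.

Answer: 6

Derivation:
step 1: append 1 -> window=[1] (not full yet)
step 2: append 76 -> window=[1, 76] (not full yet)
step 3: append 72 -> window=[1, 76, 72] (not full yet)
step 4: append 15 -> window=[1, 76, 72, 15] -> max=76
step 5: append 57 -> window=[76, 72, 15, 57] -> max=76
step 6: append 8 -> window=[72, 15, 57, 8] -> max=72
step 7: append 64 -> window=[15, 57, 8, 64] -> max=64
step 8: append 5 -> window=[57, 8, 64, 5] -> max=64
step 9: append 69 -> window=[8, 64, 5, 69] -> max=69
step 10: append 79 -> window=[64, 5, 69, 79] -> max=79
step 11: append 80 -> window=[5, 69, 79, 80] -> max=80
step 12: append 68 -> window=[69, 79, 80, 68] -> max=80
step 13: append 9 -> window=[79, 80, 68, 9] -> max=80
step 14: append 66 -> window=[80, 68, 9, 66] -> max=80
step 15: append 89 -> window=[68, 9, 66, 89] -> max=89
step 16: append 60 -> window=[9, 66, 89, 60] -> max=89
Recorded maximums: 76 76 72 64 64 69 79 80 80 80 80 89 89
Changes between consecutive maximums: 6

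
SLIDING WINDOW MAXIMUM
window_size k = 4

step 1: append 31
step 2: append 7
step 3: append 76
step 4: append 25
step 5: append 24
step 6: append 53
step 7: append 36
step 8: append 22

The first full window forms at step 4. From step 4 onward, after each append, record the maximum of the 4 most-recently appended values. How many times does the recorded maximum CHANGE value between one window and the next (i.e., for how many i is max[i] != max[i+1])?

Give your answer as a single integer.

step 1: append 31 -> window=[31] (not full yet)
step 2: append 7 -> window=[31, 7] (not full yet)
step 3: append 76 -> window=[31, 7, 76] (not full yet)
step 4: append 25 -> window=[31, 7, 76, 25] -> max=76
step 5: append 24 -> window=[7, 76, 25, 24] -> max=76
step 6: append 53 -> window=[76, 25, 24, 53] -> max=76
step 7: append 36 -> window=[25, 24, 53, 36] -> max=53
step 8: append 22 -> window=[24, 53, 36, 22] -> max=53
Recorded maximums: 76 76 76 53 53
Changes between consecutive maximums: 1

Answer: 1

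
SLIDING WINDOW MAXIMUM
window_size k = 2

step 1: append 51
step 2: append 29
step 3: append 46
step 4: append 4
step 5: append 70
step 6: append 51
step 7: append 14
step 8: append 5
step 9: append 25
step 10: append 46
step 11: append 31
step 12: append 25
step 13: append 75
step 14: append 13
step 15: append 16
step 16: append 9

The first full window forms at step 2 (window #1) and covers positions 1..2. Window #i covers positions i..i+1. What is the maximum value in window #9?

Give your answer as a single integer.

Answer: 46

Derivation:
step 1: append 51 -> window=[51] (not full yet)
step 2: append 29 -> window=[51, 29] -> max=51
step 3: append 46 -> window=[29, 46] -> max=46
step 4: append 4 -> window=[46, 4] -> max=46
step 5: append 70 -> window=[4, 70] -> max=70
step 6: append 51 -> window=[70, 51] -> max=70
step 7: append 14 -> window=[51, 14] -> max=51
step 8: append 5 -> window=[14, 5] -> max=14
step 9: append 25 -> window=[5, 25] -> max=25
step 10: append 46 -> window=[25, 46] -> max=46
Window #9 max = 46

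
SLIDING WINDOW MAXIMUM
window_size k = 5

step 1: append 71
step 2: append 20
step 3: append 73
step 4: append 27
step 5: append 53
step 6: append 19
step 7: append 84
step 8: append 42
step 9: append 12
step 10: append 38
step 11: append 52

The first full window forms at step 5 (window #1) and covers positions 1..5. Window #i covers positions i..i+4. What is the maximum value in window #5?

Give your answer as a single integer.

Answer: 84

Derivation:
step 1: append 71 -> window=[71] (not full yet)
step 2: append 20 -> window=[71, 20] (not full yet)
step 3: append 73 -> window=[71, 20, 73] (not full yet)
step 4: append 27 -> window=[71, 20, 73, 27] (not full yet)
step 5: append 53 -> window=[71, 20, 73, 27, 53] -> max=73
step 6: append 19 -> window=[20, 73, 27, 53, 19] -> max=73
step 7: append 84 -> window=[73, 27, 53, 19, 84] -> max=84
step 8: append 42 -> window=[27, 53, 19, 84, 42] -> max=84
step 9: append 12 -> window=[53, 19, 84, 42, 12] -> max=84
Window #5 max = 84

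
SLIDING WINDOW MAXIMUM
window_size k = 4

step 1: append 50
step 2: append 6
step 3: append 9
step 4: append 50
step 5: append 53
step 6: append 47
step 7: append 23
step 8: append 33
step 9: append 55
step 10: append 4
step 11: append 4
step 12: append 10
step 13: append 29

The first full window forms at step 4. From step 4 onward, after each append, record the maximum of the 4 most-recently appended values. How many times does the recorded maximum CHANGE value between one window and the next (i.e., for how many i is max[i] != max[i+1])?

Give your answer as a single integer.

step 1: append 50 -> window=[50] (not full yet)
step 2: append 6 -> window=[50, 6] (not full yet)
step 3: append 9 -> window=[50, 6, 9] (not full yet)
step 4: append 50 -> window=[50, 6, 9, 50] -> max=50
step 5: append 53 -> window=[6, 9, 50, 53] -> max=53
step 6: append 47 -> window=[9, 50, 53, 47] -> max=53
step 7: append 23 -> window=[50, 53, 47, 23] -> max=53
step 8: append 33 -> window=[53, 47, 23, 33] -> max=53
step 9: append 55 -> window=[47, 23, 33, 55] -> max=55
step 10: append 4 -> window=[23, 33, 55, 4] -> max=55
step 11: append 4 -> window=[33, 55, 4, 4] -> max=55
step 12: append 10 -> window=[55, 4, 4, 10] -> max=55
step 13: append 29 -> window=[4, 4, 10, 29] -> max=29
Recorded maximums: 50 53 53 53 53 55 55 55 55 29
Changes between consecutive maximums: 3

Answer: 3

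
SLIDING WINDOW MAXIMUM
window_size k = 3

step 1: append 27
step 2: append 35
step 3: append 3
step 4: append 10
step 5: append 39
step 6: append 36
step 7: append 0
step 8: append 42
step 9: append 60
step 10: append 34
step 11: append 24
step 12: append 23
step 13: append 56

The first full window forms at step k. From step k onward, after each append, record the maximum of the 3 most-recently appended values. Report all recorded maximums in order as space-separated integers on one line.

step 1: append 27 -> window=[27] (not full yet)
step 2: append 35 -> window=[27, 35] (not full yet)
step 3: append 3 -> window=[27, 35, 3] -> max=35
step 4: append 10 -> window=[35, 3, 10] -> max=35
step 5: append 39 -> window=[3, 10, 39] -> max=39
step 6: append 36 -> window=[10, 39, 36] -> max=39
step 7: append 0 -> window=[39, 36, 0] -> max=39
step 8: append 42 -> window=[36, 0, 42] -> max=42
step 9: append 60 -> window=[0, 42, 60] -> max=60
step 10: append 34 -> window=[42, 60, 34] -> max=60
step 11: append 24 -> window=[60, 34, 24] -> max=60
step 12: append 23 -> window=[34, 24, 23] -> max=34
step 13: append 56 -> window=[24, 23, 56] -> max=56

Answer: 35 35 39 39 39 42 60 60 60 34 56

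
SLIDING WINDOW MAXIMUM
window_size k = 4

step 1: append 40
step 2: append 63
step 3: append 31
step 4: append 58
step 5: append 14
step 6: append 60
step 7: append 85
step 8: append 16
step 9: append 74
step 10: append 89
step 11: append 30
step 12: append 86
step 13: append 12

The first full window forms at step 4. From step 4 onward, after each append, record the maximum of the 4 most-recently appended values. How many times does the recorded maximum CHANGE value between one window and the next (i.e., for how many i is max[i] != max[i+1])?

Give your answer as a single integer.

step 1: append 40 -> window=[40] (not full yet)
step 2: append 63 -> window=[40, 63] (not full yet)
step 3: append 31 -> window=[40, 63, 31] (not full yet)
step 4: append 58 -> window=[40, 63, 31, 58] -> max=63
step 5: append 14 -> window=[63, 31, 58, 14] -> max=63
step 6: append 60 -> window=[31, 58, 14, 60] -> max=60
step 7: append 85 -> window=[58, 14, 60, 85] -> max=85
step 8: append 16 -> window=[14, 60, 85, 16] -> max=85
step 9: append 74 -> window=[60, 85, 16, 74] -> max=85
step 10: append 89 -> window=[85, 16, 74, 89] -> max=89
step 11: append 30 -> window=[16, 74, 89, 30] -> max=89
step 12: append 86 -> window=[74, 89, 30, 86] -> max=89
step 13: append 12 -> window=[89, 30, 86, 12] -> max=89
Recorded maximums: 63 63 60 85 85 85 89 89 89 89
Changes between consecutive maximums: 3

Answer: 3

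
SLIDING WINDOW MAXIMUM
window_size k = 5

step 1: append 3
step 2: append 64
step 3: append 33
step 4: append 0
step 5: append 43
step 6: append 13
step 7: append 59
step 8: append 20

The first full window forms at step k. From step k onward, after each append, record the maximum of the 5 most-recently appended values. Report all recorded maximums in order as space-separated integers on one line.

Answer: 64 64 59 59

Derivation:
step 1: append 3 -> window=[3] (not full yet)
step 2: append 64 -> window=[3, 64] (not full yet)
step 3: append 33 -> window=[3, 64, 33] (not full yet)
step 4: append 0 -> window=[3, 64, 33, 0] (not full yet)
step 5: append 43 -> window=[3, 64, 33, 0, 43] -> max=64
step 6: append 13 -> window=[64, 33, 0, 43, 13] -> max=64
step 7: append 59 -> window=[33, 0, 43, 13, 59] -> max=59
step 8: append 20 -> window=[0, 43, 13, 59, 20] -> max=59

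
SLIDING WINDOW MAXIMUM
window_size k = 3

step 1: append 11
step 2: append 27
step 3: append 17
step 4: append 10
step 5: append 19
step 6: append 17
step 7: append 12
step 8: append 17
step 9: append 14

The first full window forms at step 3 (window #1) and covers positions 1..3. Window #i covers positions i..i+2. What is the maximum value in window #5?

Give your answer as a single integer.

Answer: 19

Derivation:
step 1: append 11 -> window=[11] (not full yet)
step 2: append 27 -> window=[11, 27] (not full yet)
step 3: append 17 -> window=[11, 27, 17] -> max=27
step 4: append 10 -> window=[27, 17, 10] -> max=27
step 5: append 19 -> window=[17, 10, 19] -> max=19
step 6: append 17 -> window=[10, 19, 17] -> max=19
step 7: append 12 -> window=[19, 17, 12] -> max=19
Window #5 max = 19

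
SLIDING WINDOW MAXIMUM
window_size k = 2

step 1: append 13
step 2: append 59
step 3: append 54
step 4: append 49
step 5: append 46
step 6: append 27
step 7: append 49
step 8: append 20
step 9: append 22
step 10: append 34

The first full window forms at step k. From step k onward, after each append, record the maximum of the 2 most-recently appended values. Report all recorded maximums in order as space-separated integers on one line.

Answer: 59 59 54 49 46 49 49 22 34

Derivation:
step 1: append 13 -> window=[13] (not full yet)
step 2: append 59 -> window=[13, 59] -> max=59
step 3: append 54 -> window=[59, 54] -> max=59
step 4: append 49 -> window=[54, 49] -> max=54
step 5: append 46 -> window=[49, 46] -> max=49
step 6: append 27 -> window=[46, 27] -> max=46
step 7: append 49 -> window=[27, 49] -> max=49
step 8: append 20 -> window=[49, 20] -> max=49
step 9: append 22 -> window=[20, 22] -> max=22
step 10: append 34 -> window=[22, 34] -> max=34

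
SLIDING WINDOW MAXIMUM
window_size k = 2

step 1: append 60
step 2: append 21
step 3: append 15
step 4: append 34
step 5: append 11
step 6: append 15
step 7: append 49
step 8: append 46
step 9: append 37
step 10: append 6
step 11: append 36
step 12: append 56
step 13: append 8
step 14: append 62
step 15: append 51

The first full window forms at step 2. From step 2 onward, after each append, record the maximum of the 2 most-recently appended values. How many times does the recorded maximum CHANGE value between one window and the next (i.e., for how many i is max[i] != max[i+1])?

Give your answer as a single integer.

step 1: append 60 -> window=[60] (not full yet)
step 2: append 21 -> window=[60, 21] -> max=60
step 3: append 15 -> window=[21, 15] -> max=21
step 4: append 34 -> window=[15, 34] -> max=34
step 5: append 11 -> window=[34, 11] -> max=34
step 6: append 15 -> window=[11, 15] -> max=15
step 7: append 49 -> window=[15, 49] -> max=49
step 8: append 46 -> window=[49, 46] -> max=49
step 9: append 37 -> window=[46, 37] -> max=46
step 10: append 6 -> window=[37, 6] -> max=37
step 11: append 36 -> window=[6, 36] -> max=36
step 12: append 56 -> window=[36, 56] -> max=56
step 13: append 8 -> window=[56, 8] -> max=56
step 14: append 62 -> window=[8, 62] -> max=62
step 15: append 51 -> window=[62, 51] -> max=62
Recorded maximums: 60 21 34 34 15 49 49 46 37 36 56 56 62 62
Changes between consecutive maximums: 9

Answer: 9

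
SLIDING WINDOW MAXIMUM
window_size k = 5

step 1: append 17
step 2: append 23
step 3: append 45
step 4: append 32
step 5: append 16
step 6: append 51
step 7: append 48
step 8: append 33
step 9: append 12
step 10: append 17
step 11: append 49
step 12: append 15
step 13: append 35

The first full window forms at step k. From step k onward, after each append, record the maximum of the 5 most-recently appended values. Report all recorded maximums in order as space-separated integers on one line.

Answer: 45 51 51 51 51 51 49 49 49

Derivation:
step 1: append 17 -> window=[17] (not full yet)
step 2: append 23 -> window=[17, 23] (not full yet)
step 3: append 45 -> window=[17, 23, 45] (not full yet)
step 4: append 32 -> window=[17, 23, 45, 32] (not full yet)
step 5: append 16 -> window=[17, 23, 45, 32, 16] -> max=45
step 6: append 51 -> window=[23, 45, 32, 16, 51] -> max=51
step 7: append 48 -> window=[45, 32, 16, 51, 48] -> max=51
step 8: append 33 -> window=[32, 16, 51, 48, 33] -> max=51
step 9: append 12 -> window=[16, 51, 48, 33, 12] -> max=51
step 10: append 17 -> window=[51, 48, 33, 12, 17] -> max=51
step 11: append 49 -> window=[48, 33, 12, 17, 49] -> max=49
step 12: append 15 -> window=[33, 12, 17, 49, 15] -> max=49
step 13: append 35 -> window=[12, 17, 49, 15, 35] -> max=49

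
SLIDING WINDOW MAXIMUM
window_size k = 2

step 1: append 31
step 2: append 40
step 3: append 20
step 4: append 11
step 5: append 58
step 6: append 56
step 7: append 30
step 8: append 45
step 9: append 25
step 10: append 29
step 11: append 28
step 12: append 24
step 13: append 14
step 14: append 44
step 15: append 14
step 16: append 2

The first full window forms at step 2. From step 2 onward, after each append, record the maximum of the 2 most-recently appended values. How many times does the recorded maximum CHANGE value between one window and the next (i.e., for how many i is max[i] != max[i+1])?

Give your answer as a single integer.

step 1: append 31 -> window=[31] (not full yet)
step 2: append 40 -> window=[31, 40] -> max=40
step 3: append 20 -> window=[40, 20] -> max=40
step 4: append 11 -> window=[20, 11] -> max=20
step 5: append 58 -> window=[11, 58] -> max=58
step 6: append 56 -> window=[58, 56] -> max=58
step 7: append 30 -> window=[56, 30] -> max=56
step 8: append 45 -> window=[30, 45] -> max=45
step 9: append 25 -> window=[45, 25] -> max=45
step 10: append 29 -> window=[25, 29] -> max=29
step 11: append 28 -> window=[29, 28] -> max=29
step 12: append 24 -> window=[28, 24] -> max=28
step 13: append 14 -> window=[24, 14] -> max=24
step 14: append 44 -> window=[14, 44] -> max=44
step 15: append 14 -> window=[44, 14] -> max=44
step 16: append 2 -> window=[14, 2] -> max=14
Recorded maximums: 40 40 20 58 58 56 45 45 29 29 28 24 44 44 14
Changes between consecutive maximums: 9

Answer: 9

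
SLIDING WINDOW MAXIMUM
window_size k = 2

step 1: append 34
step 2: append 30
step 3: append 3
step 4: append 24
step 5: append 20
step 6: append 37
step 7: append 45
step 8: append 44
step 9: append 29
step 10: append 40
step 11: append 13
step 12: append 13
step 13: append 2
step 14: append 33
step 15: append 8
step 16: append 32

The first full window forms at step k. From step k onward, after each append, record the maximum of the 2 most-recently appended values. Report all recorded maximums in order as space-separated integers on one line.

Answer: 34 30 24 24 37 45 45 44 40 40 13 13 33 33 32

Derivation:
step 1: append 34 -> window=[34] (not full yet)
step 2: append 30 -> window=[34, 30] -> max=34
step 3: append 3 -> window=[30, 3] -> max=30
step 4: append 24 -> window=[3, 24] -> max=24
step 5: append 20 -> window=[24, 20] -> max=24
step 6: append 37 -> window=[20, 37] -> max=37
step 7: append 45 -> window=[37, 45] -> max=45
step 8: append 44 -> window=[45, 44] -> max=45
step 9: append 29 -> window=[44, 29] -> max=44
step 10: append 40 -> window=[29, 40] -> max=40
step 11: append 13 -> window=[40, 13] -> max=40
step 12: append 13 -> window=[13, 13] -> max=13
step 13: append 2 -> window=[13, 2] -> max=13
step 14: append 33 -> window=[2, 33] -> max=33
step 15: append 8 -> window=[33, 8] -> max=33
step 16: append 32 -> window=[8, 32] -> max=32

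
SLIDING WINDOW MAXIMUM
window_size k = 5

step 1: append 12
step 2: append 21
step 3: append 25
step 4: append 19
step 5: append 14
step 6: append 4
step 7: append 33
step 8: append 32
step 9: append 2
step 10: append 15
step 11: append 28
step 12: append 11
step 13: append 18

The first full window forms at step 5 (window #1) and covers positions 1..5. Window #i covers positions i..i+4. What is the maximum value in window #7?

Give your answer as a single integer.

Answer: 33

Derivation:
step 1: append 12 -> window=[12] (not full yet)
step 2: append 21 -> window=[12, 21] (not full yet)
step 3: append 25 -> window=[12, 21, 25] (not full yet)
step 4: append 19 -> window=[12, 21, 25, 19] (not full yet)
step 5: append 14 -> window=[12, 21, 25, 19, 14] -> max=25
step 6: append 4 -> window=[21, 25, 19, 14, 4] -> max=25
step 7: append 33 -> window=[25, 19, 14, 4, 33] -> max=33
step 8: append 32 -> window=[19, 14, 4, 33, 32] -> max=33
step 9: append 2 -> window=[14, 4, 33, 32, 2] -> max=33
step 10: append 15 -> window=[4, 33, 32, 2, 15] -> max=33
step 11: append 28 -> window=[33, 32, 2, 15, 28] -> max=33
Window #7 max = 33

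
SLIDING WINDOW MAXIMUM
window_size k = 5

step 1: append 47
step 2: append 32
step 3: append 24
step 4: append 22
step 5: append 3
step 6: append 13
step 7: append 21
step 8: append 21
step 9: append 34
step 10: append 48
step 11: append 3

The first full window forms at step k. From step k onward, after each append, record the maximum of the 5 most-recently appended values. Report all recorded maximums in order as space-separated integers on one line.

step 1: append 47 -> window=[47] (not full yet)
step 2: append 32 -> window=[47, 32] (not full yet)
step 3: append 24 -> window=[47, 32, 24] (not full yet)
step 4: append 22 -> window=[47, 32, 24, 22] (not full yet)
step 5: append 3 -> window=[47, 32, 24, 22, 3] -> max=47
step 6: append 13 -> window=[32, 24, 22, 3, 13] -> max=32
step 7: append 21 -> window=[24, 22, 3, 13, 21] -> max=24
step 8: append 21 -> window=[22, 3, 13, 21, 21] -> max=22
step 9: append 34 -> window=[3, 13, 21, 21, 34] -> max=34
step 10: append 48 -> window=[13, 21, 21, 34, 48] -> max=48
step 11: append 3 -> window=[21, 21, 34, 48, 3] -> max=48

Answer: 47 32 24 22 34 48 48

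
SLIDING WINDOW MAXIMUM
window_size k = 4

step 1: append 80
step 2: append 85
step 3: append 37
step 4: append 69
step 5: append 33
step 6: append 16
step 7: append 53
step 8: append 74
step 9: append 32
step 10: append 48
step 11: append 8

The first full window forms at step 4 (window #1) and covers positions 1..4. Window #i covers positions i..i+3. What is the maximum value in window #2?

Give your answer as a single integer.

step 1: append 80 -> window=[80] (not full yet)
step 2: append 85 -> window=[80, 85] (not full yet)
step 3: append 37 -> window=[80, 85, 37] (not full yet)
step 4: append 69 -> window=[80, 85, 37, 69] -> max=85
step 5: append 33 -> window=[85, 37, 69, 33] -> max=85
Window #2 max = 85

Answer: 85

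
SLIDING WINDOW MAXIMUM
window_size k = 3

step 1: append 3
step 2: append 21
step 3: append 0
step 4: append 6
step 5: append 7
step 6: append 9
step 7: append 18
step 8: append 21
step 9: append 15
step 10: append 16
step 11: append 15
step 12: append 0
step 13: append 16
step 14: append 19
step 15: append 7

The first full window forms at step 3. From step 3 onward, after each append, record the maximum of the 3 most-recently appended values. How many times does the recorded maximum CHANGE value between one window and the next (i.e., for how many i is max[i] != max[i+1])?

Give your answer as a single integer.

step 1: append 3 -> window=[3] (not full yet)
step 2: append 21 -> window=[3, 21] (not full yet)
step 3: append 0 -> window=[3, 21, 0] -> max=21
step 4: append 6 -> window=[21, 0, 6] -> max=21
step 5: append 7 -> window=[0, 6, 7] -> max=7
step 6: append 9 -> window=[6, 7, 9] -> max=9
step 7: append 18 -> window=[7, 9, 18] -> max=18
step 8: append 21 -> window=[9, 18, 21] -> max=21
step 9: append 15 -> window=[18, 21, 15] -> max=21
step 10: append 16 -> window=[21, 15, 16] -> max=21
step 11: append 15 -> window=[15, 16, 15] -> max=16
step 12: append 0 -> window=[16, 15, 0] -> max=16
step 13: append 16 -> window=[15, 0, 16] -> max=16
step 14: append 19 -> window=[0, 16, 19] -> max=19
step 15: append 7 -> window=[16, 19, 7] -> max=19
Recorded maximums: 21 21 7 9 18 21 21 21 16 16 16 19 19
Changes between consecutive maximums: 6

Answer: 6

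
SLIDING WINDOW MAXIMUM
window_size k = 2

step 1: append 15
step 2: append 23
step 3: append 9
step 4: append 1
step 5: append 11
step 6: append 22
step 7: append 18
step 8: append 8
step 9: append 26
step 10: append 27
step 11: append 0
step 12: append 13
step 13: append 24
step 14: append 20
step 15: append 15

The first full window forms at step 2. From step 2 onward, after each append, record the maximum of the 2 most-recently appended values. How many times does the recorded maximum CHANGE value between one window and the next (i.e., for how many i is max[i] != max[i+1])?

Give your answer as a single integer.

step 1: append 15 -> window=[15] (not full yet)
step 2: append 23 -> window=[15, 23] -> max=23
step 3: append 9 -> window=[23, 9] -> max=23
step 4: append 1 -> window=[9, 1] -> max=9
step 5: append 11 -> window=[1, 11] -> max=11
step 6: append 22 -> window=[11, 22] -> max=22
step 7: append 18 -> window=[22, 18] -> max=22
step 8: append 8 -> window=[18, 8] -> max=18
step 9: append 26 -> window=[8, 26] -> max=26
step 10: append 27 -> window=[26, 27] -> max=27
step 11: append 0 -> window=[27, 0] -> max=27
step 12: append 13 -> window=[0, 13] -> max=13
step 13: append 24 -> window=[13, 24] -> max=24
step 14: append 20 -> window=[24, 20] -> max=24
step 15: append 15 -> window=[20, 15] -> max=20
Recorded maximums: 23 23 9 11 22 22 18 26 27 27 13 24 24 20
Changes between consecutive maximums: 9

Answer: 9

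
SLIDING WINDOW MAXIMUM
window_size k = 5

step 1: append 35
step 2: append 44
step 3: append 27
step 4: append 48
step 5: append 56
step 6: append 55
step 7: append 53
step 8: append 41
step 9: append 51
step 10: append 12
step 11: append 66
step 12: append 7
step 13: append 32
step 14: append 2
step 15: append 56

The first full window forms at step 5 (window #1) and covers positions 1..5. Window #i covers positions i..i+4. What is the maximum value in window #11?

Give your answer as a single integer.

Answer: 66

Derivation:
step 1: append 35 -> window=[35] (not full yet)
step 2: append 44 -> window=[35, 44] (not full yet)
step 3: append 27 -> window=[35, 44, 27] (not full yet)
step 4: append 48 -> window=[35, 44, 27, 48] (not full yet)
step 5: append 56 -> window=[35, 44, 27, 48, 56] -> max=56
step 6: append 55 -> window=[44, 27, 48, 56, 55] -> max=56
step 7: append 53 -> window=[27, 48, 56, 55, 53] -> max=56
step 8: append 41 -> window=[48, 56, 55, 53, 41] -> max=56
step 9: append 51 -> window=[56, 55, 53, 41, 51] -> max=56
step 10: append 12 -> window=[55, 53, 41, 51, 12] -> max=55
step 11: append 66 -> window=[53, 41, 51, 12, 66] -> max=66
step 12: append 7 -> window=[41, 51, 12, 66, 7] -> max=66
step 13: append 32 -> window=[51, 12, 66, 7, 32] -> max=66
step 14: append 2 -> window=[12, 66, 7, 32, 2] -> max=66
step 15: append 56 -> window=[66, 7, 32, 2, 56] -> max=66
Window #11 max = 66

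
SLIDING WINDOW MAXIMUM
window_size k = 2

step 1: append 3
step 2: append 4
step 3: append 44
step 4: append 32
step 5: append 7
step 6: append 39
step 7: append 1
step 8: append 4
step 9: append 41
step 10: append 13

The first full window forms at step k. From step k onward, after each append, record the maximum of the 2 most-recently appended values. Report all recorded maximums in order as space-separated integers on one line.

step 1: append 3 -> window=[3] (not full yet)
step 2: append 4 -> window=[3, 4] -> max=4
step 3: append 44 -> window=[4, 44] -> max=44
step 4: append 32 -> window=[44, 32] -> max=44
step 5: append 7 -> window=[32, 7] -> max=32
step 6: append 39 -> window=[7, 39] -> max=39
step 7: append 1 -> window=[39, 1] -> max=39
step 8: append 4 -> window=[1, 4] -> max=4
step 9: append 41 -> window=[4, 41] -> max=41
step 10: append 13 -> window=[41, 13] -> max=41

Answer: 4 44 44 32 39 39 4 41 41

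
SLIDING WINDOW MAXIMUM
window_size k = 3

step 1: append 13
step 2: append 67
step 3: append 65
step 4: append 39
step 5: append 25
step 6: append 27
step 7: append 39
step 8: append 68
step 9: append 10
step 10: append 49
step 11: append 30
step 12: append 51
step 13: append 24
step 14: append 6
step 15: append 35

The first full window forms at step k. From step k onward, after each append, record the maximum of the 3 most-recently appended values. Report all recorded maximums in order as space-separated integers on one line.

step 1: append 13 -> window=[13] (not full yet)
step 2: append 67 -> window=[13, 67] (not full yet)
step 3: append 65 -> window=[13, 67, 65] -> max=67
step 4: append 39 -> window=[67, 65, 39] -> max=67
step 5: append 25 -> window=[65, 39, 25] -> max=65
step 6: append 27 -> window=[39, 25, 27] -> max=39
step 7: append 39 -> window=[25, 27, 39] -> max=39
step 8: append 68 -> window=[27, 39, 68] -> max=68
step 9: append 10 -> window=[39, 68, 10] -> max=68
step 10: append 49 -> window=[68, 10, 49] -> max=68
step 11: append 30 -> window=[10, 49, 30] -> max=49
step 12: append 51 -> window=[49, 30, 51] -> max=51
step 13: append 24 -> window=[30, 51, 24] -> max=51
step 14: append 6 -> window=[51, 24, 6] -> max=51
step 15: append 35 -> window=[24, 6, 35] -> max=35

Answer: 67 67 65 39 39 68 68 68 49 51 51 51 35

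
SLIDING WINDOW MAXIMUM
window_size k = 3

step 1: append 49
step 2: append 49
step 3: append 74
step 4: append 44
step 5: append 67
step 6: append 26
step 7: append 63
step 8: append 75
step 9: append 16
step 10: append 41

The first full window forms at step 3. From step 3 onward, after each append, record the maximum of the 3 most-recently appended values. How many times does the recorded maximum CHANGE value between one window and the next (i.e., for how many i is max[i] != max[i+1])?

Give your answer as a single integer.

step 1: append 49 -> window=[49] (not full yet)
step 2: append 49 -> window=[49, 49] (not full yet)
step 3: append 74 -> window=[49, 49, 74] -> max=74
step 4: append 44 -> window=[49, 74, 44] -> max=74
step 5: append 67 -> window=[74, 44, 67] -> max=74
step 6: append 26 -> window=[44, 67, 26] -> max=67
step 7: append 63 -> window=[67, 26, 63] -> max=67
step 8: append 75 -> window=[26, 63, 75] -> max=75
step 9: append 16 -> window=[63, 75, 16] -> max=75
step 10: append 41 -> window=[75, 16, 41] -> max=75
Recorded maximums: 74 74 74 67 67 75 75 75
Changes between consecutive maximums: 2

Answer: 2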